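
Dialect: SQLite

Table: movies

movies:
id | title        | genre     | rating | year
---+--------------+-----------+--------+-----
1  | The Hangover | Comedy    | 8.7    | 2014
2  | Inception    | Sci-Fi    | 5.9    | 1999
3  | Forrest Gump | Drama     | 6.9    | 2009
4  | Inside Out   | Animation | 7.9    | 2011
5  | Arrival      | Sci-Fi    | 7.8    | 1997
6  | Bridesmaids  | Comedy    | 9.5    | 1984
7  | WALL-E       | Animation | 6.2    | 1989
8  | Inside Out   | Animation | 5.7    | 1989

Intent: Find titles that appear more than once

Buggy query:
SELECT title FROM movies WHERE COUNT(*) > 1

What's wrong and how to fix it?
Bug: COUNT(*) is an aggregate and cannot be used in WHERE

Fix: GROUP BY title, then filter groups with HAVING COUNT(*) > 1

Corrected query:
SELECT title FROM movies GROUP BY title HAVING COUNT(*) > 1

Result:
title     
----------
Inside Out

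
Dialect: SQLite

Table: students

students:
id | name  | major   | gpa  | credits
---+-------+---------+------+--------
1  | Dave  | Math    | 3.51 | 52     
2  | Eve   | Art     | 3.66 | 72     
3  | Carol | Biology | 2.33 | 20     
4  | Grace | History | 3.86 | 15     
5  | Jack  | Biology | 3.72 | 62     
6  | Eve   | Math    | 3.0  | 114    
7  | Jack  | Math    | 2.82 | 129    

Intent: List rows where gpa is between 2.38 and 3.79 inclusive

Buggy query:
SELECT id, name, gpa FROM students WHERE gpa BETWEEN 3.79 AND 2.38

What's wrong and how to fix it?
Bug: The bounds are reversed; BETWEEN a AND b requires a <= b to match anything

Fix: Swap the bounds so the smaller value comes first

Corrected query:
SELECT id, name, gpa FROM students WHERE gpa BETWEEN 2.38 AND 3.79

Result:
id | name | gpa 
---+------+-----
1  | Dave | 3.51
2  | Eve  | 3.66
5  | Jack | 3.72
6  | Eve  | 3   
7  | Jack | 2.82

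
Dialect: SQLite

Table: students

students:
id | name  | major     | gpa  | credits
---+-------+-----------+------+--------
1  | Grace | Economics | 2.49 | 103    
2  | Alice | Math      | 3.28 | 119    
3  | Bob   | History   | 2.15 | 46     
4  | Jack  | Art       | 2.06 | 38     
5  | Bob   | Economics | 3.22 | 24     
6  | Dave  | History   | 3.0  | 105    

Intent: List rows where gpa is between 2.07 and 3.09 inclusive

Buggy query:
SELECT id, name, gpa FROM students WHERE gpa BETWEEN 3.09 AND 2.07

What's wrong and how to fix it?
Bug: The bounds are reversed; BETWEEN a AND b requires a <= b to match anything

Fix: Swap the bounds so the smaller value comes first

Corrected query:
SELECT id, name, gpa FROM students WHERE gpa BETWEEN 2.07 AND 3.09

Result:
id | name  | gpa 
---+-------+-----
1  | Grace | 2.49
3  | Bob   | 2.15
6  | Dave  | 3   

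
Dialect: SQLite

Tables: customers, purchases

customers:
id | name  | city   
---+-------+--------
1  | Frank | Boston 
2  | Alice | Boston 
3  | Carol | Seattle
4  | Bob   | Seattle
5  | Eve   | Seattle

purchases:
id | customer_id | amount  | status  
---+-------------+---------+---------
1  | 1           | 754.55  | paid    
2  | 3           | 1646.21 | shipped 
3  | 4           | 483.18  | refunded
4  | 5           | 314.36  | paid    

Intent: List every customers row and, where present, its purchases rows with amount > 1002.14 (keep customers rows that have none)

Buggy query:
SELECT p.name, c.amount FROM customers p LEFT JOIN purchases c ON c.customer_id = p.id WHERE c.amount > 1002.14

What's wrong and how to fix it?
Bug: Filtering c.amount in WHERE discards the NULL rows produced by LEFT JOIN, turning it into an inner join

Fix: Move the right-table condition into the ON clause so unmatched parents are kept

Corrected query:
SELECT p.name, c.amount FROM customers p LEFT JOIN purchases c ON c.customer_id = p.id AND c.amount > 1002.14

Result:
name  | amount 
------+--------
Frank | NULL   
Alice | NULL   
Carol | 1646.21
Bob   | NULL   
Eve   | NULL   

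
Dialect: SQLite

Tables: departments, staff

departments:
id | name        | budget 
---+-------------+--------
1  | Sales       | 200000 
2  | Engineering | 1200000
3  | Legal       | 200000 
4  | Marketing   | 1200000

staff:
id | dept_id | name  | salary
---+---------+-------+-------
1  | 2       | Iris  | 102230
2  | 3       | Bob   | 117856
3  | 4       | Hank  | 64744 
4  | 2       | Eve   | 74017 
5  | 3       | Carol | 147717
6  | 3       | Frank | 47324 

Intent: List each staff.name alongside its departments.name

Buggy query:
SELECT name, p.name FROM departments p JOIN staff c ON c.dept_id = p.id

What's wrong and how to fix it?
Bug: Both tables have a 'name' column; the unqualified reference is ambiguous

Fix: Qualify the column with its table alias (c.name)

Corrected query:
SELECT c.name, p.name FROM departments p JOIN staff c ON c.dept_id = p.id

Result:
name  | name       
------+------------
Iris  | Engineering
Bob   | Legal      
Hank  | Marketing  
Eve   | Engineering
Carol | Legal      
Frank | Legal      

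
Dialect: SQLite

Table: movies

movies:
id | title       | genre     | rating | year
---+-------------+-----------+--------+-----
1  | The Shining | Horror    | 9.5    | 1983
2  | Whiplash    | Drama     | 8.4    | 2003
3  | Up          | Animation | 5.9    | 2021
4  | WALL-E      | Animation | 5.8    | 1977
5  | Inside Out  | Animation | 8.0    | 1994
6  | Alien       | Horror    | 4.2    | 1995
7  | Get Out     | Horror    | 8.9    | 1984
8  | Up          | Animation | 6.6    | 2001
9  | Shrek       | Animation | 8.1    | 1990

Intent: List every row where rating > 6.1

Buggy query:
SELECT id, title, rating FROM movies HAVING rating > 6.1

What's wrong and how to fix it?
Bug: This is a non-aggregate query (no GROUP BY, no aggregates), so in SQLite the HAVING clause is invalid here; a row-level condition belongs in WHERE

Fix: Replace HAVING with WHERE since the condition applies to individual rows

Corrected query:
SELECT id, title, rating FROM movies WHERE rating > 6.1

Result:
id | title       | rating
---+-------------+-------
1  | The Shining | 9.5   
2  | Whiplash    | 8.4   
5  | Inside Out  | 8     
7  | Get Out     | 8.9   
8  | Up          | 6.6   
9  | Shrek       | 8.1   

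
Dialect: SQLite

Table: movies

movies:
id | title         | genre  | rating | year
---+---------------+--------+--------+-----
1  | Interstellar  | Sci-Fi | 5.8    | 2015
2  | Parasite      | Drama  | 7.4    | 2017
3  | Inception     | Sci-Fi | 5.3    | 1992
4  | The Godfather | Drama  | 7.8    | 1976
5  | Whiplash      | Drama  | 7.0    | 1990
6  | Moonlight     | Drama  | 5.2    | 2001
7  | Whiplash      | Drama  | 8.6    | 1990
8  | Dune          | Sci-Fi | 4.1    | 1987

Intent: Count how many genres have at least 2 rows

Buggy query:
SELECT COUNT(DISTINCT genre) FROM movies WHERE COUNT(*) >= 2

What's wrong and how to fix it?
Bug: COUNT(*) cannot appear in WHERE; the per-group count doesn't exist yet

Fix: Use a subquery that GROUPs and filters with HAVING, then count its rows

Corrected query:
SELECT COUNT(*) FROM (SELECT genre FROM movies GROUP BY genre HAVING COUNT(*) >= 2)

Result:
COUNT(*)
--------
2       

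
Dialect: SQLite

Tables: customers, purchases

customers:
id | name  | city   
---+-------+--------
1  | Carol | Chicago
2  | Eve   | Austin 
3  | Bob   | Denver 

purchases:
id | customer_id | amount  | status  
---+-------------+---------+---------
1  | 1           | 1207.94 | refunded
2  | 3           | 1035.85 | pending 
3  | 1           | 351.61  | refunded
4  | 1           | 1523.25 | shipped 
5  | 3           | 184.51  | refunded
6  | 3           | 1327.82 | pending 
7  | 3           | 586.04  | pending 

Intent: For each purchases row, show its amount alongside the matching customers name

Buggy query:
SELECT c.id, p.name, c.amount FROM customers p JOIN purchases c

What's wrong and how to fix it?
Bug: JOIN with no ON clause produces a cartesian product; every purchases row pairs with every customers row

Fix: Add ON c.customer_id = p.id to the JOIN

Corrected query:
SELECT c.id, p.name, c.amount FROM customers p JOIN purchases c ON c.customer_id = p.id

Result:
id | name  | amount 
---+-------+--------
1  | Carol | 1207.94
2  | Bob   | 1035.85
3  | Carol | 351.61 
4  | Carol | 1523.25
5  | Bob   | 184.51 
6  | Bob   | 1327.82
7  | Bob   | 586.04 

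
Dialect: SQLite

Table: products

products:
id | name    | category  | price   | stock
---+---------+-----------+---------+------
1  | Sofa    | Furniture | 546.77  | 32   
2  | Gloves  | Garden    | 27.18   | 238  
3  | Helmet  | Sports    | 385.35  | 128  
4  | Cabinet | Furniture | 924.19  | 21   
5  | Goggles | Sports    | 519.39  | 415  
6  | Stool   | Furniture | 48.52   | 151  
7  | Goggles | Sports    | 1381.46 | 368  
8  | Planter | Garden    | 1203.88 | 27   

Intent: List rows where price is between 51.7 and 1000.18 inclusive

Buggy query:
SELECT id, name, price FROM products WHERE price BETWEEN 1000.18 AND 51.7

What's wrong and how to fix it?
Bug: The bounds are reversed; BETWEEN a AND b requires a <= b to match anything

Fix: Swap the bounds so the smaller value comes first

Corrected query:
SELECT id, name, price FROM products WHERE price BETWEEN 51.7 AND 1000.18

Result:
id | name    | price 
---+---------+-------
1  | Sofa    | 546.77
3  | Helmet  | 385.35
4  | Cabinet | 924.19
5  | Goggles | 519.39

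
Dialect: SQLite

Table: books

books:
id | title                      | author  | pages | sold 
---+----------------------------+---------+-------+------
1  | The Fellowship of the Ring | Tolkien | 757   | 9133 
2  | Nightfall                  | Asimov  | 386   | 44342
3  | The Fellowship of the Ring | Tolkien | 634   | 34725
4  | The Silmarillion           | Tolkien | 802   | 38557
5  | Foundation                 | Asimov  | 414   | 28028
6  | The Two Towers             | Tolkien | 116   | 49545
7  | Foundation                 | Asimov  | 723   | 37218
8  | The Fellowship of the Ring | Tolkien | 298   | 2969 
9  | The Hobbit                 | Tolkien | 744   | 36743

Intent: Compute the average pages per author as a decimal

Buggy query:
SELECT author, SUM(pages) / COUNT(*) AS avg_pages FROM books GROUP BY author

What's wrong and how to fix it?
Bug: Both operands are integers, so '/' performs integer division and truncates

Fix: Multiply by 1.0 (or CAST to REAL) to force floating-point division

Corrected query:
SELECT author, SUM(pages) * 1.0 / COUNT(*) AS avg_pages FROM books GROUP BY author

Result:
author  | avg_pages 
--------+-----------
Asimov  | 507.666667
Tolkien | 558.5     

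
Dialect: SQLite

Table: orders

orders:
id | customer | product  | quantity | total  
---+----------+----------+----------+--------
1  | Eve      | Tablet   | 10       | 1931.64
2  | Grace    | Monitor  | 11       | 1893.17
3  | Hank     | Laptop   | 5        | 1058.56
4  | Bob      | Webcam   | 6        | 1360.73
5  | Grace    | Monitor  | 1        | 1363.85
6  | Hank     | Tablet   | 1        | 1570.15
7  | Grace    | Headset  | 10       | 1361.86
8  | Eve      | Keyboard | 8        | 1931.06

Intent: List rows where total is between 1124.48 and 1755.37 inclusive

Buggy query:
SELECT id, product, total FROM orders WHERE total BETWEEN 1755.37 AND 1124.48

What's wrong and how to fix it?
Bug: BETWEEN expects the lower bound first; with 1755.37 AND 1124.48 the range is empty

Fix: Swap the bounds so the smaller value comes first

Corrected query:
SELECT id, product, total FROM orders WHERE total BETWEEN 1124.48 AND 1755.37

Result:
id | product | total  
---+---------+--------
4  | Webcam  | 1360.73
5  | Monitor | 1363.85
6  | Tablet  | 1570.15
7  | Headset | 1361.86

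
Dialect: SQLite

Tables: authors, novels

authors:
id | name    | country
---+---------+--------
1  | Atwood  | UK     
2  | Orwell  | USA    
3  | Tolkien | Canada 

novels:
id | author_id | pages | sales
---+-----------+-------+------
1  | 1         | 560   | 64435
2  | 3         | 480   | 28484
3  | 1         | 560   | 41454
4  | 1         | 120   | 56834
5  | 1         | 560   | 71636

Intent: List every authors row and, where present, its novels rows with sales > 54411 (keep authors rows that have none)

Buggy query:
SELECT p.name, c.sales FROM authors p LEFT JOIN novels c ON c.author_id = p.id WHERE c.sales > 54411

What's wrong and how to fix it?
Bug: Filtering c.sales in WHERE discards the NULL rows produced by LEFT JOIN, turning it into an inner join

Fix: Move the right-table condition into the ON clause so unmatched parents are kept

Corrected query:
SELECT p.name, c.sales FROM authors p LEFT JOIN novels c ON c.author_id = p.id AND c.sales > 54411

Result:
name    | sales
--------+------
Atwood  | 56834
Atwood  | 64435
Atwood  | 71636
Orwell  | NULL 
Tolkien | NULL 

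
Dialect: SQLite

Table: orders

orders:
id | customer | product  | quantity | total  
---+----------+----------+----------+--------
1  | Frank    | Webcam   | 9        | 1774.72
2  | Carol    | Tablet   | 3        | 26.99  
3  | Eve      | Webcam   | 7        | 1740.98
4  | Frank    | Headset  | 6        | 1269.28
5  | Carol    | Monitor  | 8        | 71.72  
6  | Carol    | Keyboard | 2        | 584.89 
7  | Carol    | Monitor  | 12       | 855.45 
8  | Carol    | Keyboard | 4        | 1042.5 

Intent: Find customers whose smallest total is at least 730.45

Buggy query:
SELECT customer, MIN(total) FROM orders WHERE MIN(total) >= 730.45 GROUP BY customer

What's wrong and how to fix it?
Bug: MIN() in WHERE is a misuse of aggregate

Fix: Use HAVING for the per-group MIN condition

Corrected query:
SELECT customer, MIN(total) FROM orders GROUP BY customer HAVING MIN(total) >= 730.45

Result:
customer | MIN(total)
---------+-----------
Eve      | 1740.98   
Frank    | 1269.28   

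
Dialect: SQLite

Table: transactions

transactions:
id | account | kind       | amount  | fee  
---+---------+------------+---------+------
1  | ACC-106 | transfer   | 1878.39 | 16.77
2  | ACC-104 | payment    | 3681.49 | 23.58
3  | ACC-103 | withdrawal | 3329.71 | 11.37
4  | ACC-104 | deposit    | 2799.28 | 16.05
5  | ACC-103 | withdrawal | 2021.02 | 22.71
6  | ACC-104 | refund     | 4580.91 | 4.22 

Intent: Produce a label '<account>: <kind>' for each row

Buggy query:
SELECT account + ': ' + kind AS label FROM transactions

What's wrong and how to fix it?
Bug: SQLite uses || for string concatenation; + coerces text to numbers (yielding 0)

Fix: Use the || operator for string concatenation

Corrected query:
SELECT account || ': ' || kind AS label FROM transactions

Result:
label              
-------------------
ACC-106: transfer  
ACC-104: payment   
ACC-103: withdrawal
ACC-104: deposit   
ACC-103: withdrawal
ACC-104: refund    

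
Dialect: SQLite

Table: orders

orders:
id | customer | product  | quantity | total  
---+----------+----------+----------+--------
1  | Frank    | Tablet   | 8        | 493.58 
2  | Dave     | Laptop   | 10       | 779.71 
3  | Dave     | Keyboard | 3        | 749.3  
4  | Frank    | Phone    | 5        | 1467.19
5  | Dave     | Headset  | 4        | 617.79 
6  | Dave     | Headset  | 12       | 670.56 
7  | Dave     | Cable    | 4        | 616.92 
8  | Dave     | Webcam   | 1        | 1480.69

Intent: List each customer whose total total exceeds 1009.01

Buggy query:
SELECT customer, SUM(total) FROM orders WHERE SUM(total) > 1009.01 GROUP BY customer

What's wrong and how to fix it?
Bug: SUM(total) is an aggregate, but WHERE filters rows before aggregation

Fix: Use HAVING (which filters groups after aggregation) instead of WHERE

Corrected query:
SELECT customer, SUM(total) FROM orders GROUP BY customer HAVING SUM(total) > 1009.01

Result:
customer | SUM(total)
---------+-----------
Dave     | 4914.97   
Frank    | 1960.77   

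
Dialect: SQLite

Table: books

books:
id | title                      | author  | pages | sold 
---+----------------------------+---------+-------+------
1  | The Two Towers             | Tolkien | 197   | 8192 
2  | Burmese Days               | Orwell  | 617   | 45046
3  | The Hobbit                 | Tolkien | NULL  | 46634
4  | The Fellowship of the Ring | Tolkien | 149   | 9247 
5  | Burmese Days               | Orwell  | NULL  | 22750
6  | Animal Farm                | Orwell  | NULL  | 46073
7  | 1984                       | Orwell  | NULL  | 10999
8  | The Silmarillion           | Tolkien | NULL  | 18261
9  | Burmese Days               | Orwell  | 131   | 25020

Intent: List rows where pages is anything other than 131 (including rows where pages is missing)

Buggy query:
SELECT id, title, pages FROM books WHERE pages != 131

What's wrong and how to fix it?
Bug: Inequality against NULL is unknown, not true; rows with NULL are dropped

Fix: Handle NULL separately with IS NULL alongside the inequality

Corrected query:
SELECT id, title, pages FROM books WHERE pages != 131 OR pages IS NULL

Result:
id | title                      | pages
---+----------------------------+------
1  | The Two Towers             | 197  
2  | Burmese Days               | 617  
3  | The Hobbit                 | NULL 
4  | The Fellowship of the Ring | 149  
5  | Burmese Days               | NULL 
6  | Animal Farm                | NULL 
7  | 1984                       | NULL 
8  | The Silmarillion           | NULL 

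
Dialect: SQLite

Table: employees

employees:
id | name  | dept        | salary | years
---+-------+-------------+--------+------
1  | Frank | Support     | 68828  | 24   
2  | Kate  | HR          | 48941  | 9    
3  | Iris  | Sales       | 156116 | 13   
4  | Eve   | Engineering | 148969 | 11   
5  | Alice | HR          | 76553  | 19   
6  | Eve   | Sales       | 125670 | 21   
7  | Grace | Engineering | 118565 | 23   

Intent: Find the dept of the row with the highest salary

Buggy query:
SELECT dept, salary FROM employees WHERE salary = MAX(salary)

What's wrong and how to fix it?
Bug: WHERE is evaluated per row; an aggregate over the whole table isn't defined there

Fix: Wrap MAX in a scalar subquery so WHERE compares against a single value

Corrected query:
SELECT dept, salary FROM employees WHERE salary = (SELECT MAX(salary) FROM employees)

Result:
dept  | salary
------+-------
Sales | 156116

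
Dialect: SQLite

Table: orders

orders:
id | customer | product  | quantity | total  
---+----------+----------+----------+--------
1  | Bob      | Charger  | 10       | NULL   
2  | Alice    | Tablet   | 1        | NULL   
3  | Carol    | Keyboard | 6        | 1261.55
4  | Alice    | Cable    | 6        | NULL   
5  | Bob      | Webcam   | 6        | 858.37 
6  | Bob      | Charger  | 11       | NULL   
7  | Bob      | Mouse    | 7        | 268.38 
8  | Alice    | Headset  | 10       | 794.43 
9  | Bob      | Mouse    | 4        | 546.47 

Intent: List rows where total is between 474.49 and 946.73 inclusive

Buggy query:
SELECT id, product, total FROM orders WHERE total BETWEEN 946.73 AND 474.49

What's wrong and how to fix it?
Bug: The bounds are reversed; BETWEEN a AND b requires a <= b to match anything

Fix: Swap the bounds so the smaller value comes first

Corrected query:
SELECT id, product, total FROM orders WHERE total BETWEEN 474.49 AND 946.73

Result:
id | product | total 
---+---------+-------
5  | Webcam  | 858.37
8  | Headset | 794.43
9  | Mouse   | 546.47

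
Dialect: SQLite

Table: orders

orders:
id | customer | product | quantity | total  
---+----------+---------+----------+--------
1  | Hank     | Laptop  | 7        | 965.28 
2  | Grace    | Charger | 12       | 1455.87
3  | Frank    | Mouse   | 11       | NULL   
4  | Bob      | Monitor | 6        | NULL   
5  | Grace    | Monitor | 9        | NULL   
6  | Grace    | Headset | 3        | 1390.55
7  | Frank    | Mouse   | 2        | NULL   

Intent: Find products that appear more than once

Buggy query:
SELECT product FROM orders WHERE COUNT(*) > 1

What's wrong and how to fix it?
Bug: WHERE can't reference COUNT(*); aggregates are computed after WHERE

Fix: Group first, then use HAVING for the count condition

Corrected query:
SELECT product FROM orders GROUP BY product HAVING COUNT(*) > 1

Result:
product
-------
Monitor
Mouse  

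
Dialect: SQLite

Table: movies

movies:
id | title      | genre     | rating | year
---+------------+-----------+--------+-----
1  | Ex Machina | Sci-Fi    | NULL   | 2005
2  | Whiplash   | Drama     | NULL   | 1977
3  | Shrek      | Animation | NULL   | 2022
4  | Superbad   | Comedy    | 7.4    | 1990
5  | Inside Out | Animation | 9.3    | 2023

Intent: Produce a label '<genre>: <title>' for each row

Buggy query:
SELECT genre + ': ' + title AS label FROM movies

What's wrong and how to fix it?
Bug: SQLite uses || for string concatenation; + coerces text to numbers (yielding 0)

Fix: Replace + with || to concatenate text

Corrected query:
SELECT genre || ': ' || title AS label FROM movies

Result:
label                
---------------------
Sci-Fi: Ex Machina   
Drama: Whiplash      
Animation: Shrek     
Comedy: Superbad     
Animation: Inside Out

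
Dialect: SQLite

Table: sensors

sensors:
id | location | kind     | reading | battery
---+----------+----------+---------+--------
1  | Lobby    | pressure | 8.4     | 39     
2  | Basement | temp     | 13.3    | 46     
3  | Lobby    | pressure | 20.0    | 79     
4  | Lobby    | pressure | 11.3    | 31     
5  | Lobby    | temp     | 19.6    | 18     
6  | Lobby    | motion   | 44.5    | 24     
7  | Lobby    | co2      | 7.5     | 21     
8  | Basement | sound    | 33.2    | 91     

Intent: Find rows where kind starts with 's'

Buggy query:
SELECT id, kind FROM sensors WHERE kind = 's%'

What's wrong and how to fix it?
Bug: '=' compares the literal string including the % character; pattern matching needs LIKE

Fix: Replace '=' with LIKE so 's%' is treated as a pattern

Corrected query:
SELECT id, kind FROM sensors WHERE kind LIKE 's%'

Result:
id | kind 
---+------
8  | sound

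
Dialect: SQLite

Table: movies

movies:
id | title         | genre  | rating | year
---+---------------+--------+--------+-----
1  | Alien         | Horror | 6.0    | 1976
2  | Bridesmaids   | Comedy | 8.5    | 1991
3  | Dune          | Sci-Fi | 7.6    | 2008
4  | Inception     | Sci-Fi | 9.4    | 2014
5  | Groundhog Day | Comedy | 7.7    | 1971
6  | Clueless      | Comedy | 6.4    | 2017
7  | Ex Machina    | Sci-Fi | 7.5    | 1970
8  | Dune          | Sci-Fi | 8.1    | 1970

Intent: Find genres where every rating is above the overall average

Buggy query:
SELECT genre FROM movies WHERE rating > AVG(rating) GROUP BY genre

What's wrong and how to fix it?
Bug: AVG() is an aggregate; it can't sit directly in WHERE

Fix: Compute the overall average in a scalar subquery and compare each group's MIN against it in HAVING

Corrected query:
SELECT genre FROM movies GROUP BY genre HAVING MIN(rating) > (SELECT AVG(rating) FROM movies)

Result:
(no rows)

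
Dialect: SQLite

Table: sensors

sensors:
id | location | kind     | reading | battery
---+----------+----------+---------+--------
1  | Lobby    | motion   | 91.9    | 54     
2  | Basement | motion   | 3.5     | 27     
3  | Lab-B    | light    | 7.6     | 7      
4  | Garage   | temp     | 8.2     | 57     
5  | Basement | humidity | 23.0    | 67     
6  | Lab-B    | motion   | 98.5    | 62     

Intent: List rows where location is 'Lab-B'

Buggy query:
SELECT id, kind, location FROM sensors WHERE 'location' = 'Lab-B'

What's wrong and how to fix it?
Bug: 'location' in single quotes is a string literal, not the column; the comparison is literal-vs-literal and never true

Fix: Reference the column as location without single quotes

Corrected query:
SELECT id, kind, location FROM sensors WHERE location = 'Lab-B'

Result:
id | kind   | location
---+--------+---------
3  | light  | Lab-B   
6  | motion | Lab-B   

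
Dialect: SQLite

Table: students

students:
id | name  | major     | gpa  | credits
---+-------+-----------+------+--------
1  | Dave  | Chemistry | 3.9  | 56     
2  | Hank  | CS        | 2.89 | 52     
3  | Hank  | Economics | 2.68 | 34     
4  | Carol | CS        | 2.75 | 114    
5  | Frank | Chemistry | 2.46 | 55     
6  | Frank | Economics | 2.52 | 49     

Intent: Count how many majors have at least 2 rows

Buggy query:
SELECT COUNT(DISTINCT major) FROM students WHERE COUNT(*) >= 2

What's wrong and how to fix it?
Bug: WHERE filters individual rows, not groups, so a group-level COUNT is invalid there

Fix: Use a subquery that GROUPs and filters with HAVING, then count its rows

Corrected query:
SELECT COUNT(*) FROM (SELECT major FROM students GROUP BY major HAVING COUNT(*) >= 2)

Result:
COUNT(*)
--------
3       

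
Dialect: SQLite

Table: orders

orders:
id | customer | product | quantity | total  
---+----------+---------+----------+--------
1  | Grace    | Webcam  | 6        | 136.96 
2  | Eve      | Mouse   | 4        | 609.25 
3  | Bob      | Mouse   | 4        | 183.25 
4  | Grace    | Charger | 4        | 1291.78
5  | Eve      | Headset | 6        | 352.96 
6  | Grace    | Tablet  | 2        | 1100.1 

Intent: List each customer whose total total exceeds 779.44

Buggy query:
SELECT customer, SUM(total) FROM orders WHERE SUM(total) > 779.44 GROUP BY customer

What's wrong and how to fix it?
Bug: SUM(total) is an aggregate, but WHERE filters rows before aggregation

Fix: Use HAVING (which filters groups after aggregation) instead of WHERE

Corrected query:
SELECT customer, SUM(total) FROM orders GROUP BY customer HAVING SUM(total) > 779.44

Result:
customer | SUM(total)
---------+-----------
Eve      | 962.21    
Grace    | 2528.84   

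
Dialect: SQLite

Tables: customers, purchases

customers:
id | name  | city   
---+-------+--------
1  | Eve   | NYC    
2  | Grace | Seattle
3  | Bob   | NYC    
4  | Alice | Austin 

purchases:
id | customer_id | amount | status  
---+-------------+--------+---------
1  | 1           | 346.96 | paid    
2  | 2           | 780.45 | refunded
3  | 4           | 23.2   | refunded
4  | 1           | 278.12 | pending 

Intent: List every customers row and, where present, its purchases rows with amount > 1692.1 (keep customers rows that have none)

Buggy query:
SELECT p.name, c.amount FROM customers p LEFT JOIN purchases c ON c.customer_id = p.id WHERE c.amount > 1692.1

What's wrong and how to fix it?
Bug: A WHERE condition on the right-hand table after LEFT JOIN drops unmatched parents

Fix: Move the right-table condition into the ON clause so unmatched parents are kept

Corrected query:
SELECT p.name, c.amount FROM customers p LEFT JOIN purchases c ON c.customer_id = p.id AND c.amount > 1692.1

Result:
name  | amount
------+-------
Eve   | NULL  
Grace | NULL  
Bob   | NULL  
Alice | NULL  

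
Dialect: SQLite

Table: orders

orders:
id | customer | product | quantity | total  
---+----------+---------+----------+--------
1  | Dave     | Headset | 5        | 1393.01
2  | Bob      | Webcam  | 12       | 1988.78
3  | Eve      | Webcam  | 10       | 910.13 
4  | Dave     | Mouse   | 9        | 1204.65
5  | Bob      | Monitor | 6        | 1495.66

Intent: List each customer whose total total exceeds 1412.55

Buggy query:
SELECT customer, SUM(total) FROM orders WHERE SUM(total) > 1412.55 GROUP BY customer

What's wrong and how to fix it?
Bug: WHERE runs before GROUP BY, so aggregates aren't available there

Fix: Move the aggregate condition to a HAVING clause

Corrected query:
SELECT customer, SUM(total) FROM orders GROUP BY customer HAVING SUM(total) > 1412.55

Result:
customer | SUM(total)
---------+-----------
Bob      | 3484.44   
Dave     | 2597.66   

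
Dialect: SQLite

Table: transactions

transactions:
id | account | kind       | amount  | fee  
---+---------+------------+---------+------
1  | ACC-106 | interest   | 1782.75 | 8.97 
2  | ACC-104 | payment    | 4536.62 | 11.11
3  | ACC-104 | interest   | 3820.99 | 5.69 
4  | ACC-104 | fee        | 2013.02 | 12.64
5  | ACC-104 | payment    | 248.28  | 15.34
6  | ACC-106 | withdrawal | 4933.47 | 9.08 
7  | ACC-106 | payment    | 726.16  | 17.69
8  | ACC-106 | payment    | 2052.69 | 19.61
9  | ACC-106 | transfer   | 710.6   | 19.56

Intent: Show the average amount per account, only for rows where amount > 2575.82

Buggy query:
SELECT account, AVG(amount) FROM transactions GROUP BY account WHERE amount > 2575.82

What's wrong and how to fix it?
Bug: WHERE cannot follow GROUP BY

Fix: Move the WHERE clause before GROUP BY

Corrected query:
SELECT account, AVG(amount) FROM transactions WHERE amount > 2575.82 GROUP BY account

Result:
account | AVG(amount)
--------+------------
ACC-104 | 4178.805   
ACC-106 | 4933.47    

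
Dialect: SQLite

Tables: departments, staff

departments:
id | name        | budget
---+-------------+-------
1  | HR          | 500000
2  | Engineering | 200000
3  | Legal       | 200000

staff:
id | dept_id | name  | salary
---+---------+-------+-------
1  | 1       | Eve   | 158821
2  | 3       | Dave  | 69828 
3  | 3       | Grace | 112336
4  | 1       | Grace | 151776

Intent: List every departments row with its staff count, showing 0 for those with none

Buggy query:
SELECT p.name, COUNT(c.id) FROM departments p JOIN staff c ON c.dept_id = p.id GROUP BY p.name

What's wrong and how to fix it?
Bug: An inner join excludes parents with zero children

Fix: Use LEFT JOIN so parents without children still appear (COUNT(c.id) gives 0)

Corrected query:
SELECT p.name, COUNT(c.id) FROM departments p LEFT JOIN staff c ON c.dept_id = p.id GROUP BY p.name

Result:
name        | COUNT(c.id)
------------+------------
Engineering | 0          
HR          | 2          
Legal       | 2          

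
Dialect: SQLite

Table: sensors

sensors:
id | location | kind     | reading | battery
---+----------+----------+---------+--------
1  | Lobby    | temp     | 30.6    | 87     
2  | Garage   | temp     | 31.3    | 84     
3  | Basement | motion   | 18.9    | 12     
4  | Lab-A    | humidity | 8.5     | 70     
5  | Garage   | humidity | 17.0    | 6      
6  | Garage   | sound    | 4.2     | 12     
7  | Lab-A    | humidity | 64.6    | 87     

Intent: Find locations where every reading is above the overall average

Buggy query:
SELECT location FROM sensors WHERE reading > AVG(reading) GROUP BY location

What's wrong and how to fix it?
Bug: AVG() is an aggregate; it can't sit directly in WHERE

Fix: Use a subquery for AVG and a HAVING MIN(...) filter so the condition holds for every row in the group

Corrected query:
SELECT location FROM sensors GROUP BY location HAVING MIN(reading) > (SELECT AVG(reading) FROM sensors)

Result:
location
--------
Lobby   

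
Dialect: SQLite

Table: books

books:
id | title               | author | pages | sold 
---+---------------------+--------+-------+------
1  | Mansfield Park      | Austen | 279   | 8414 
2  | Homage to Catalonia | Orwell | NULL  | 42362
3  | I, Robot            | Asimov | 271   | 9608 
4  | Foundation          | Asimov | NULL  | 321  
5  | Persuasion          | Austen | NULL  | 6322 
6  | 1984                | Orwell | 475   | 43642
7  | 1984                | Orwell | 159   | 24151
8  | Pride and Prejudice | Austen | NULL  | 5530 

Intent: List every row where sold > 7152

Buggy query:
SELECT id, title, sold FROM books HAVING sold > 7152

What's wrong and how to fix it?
Bug: This is a non-aggregate query (no GROUP BY, no aggregates), so in SQLite the HAVING clause is invalid here; a row-level condition belongs in WHERE

Fix: Replace HAVING with WHERE since the condition applies to individual rows

Corrected query:
SELECT id, title, sold FROM books WHERE sold > 7152

Result:
id | title               | sold 
---+---------------------+------
1  | Mansfield Park      | 8414 
2  | Homage to Catalonia | 42362
3  | I, Robot            | 9608 
6  | 1984                | 43642
7  | 1984                | 24151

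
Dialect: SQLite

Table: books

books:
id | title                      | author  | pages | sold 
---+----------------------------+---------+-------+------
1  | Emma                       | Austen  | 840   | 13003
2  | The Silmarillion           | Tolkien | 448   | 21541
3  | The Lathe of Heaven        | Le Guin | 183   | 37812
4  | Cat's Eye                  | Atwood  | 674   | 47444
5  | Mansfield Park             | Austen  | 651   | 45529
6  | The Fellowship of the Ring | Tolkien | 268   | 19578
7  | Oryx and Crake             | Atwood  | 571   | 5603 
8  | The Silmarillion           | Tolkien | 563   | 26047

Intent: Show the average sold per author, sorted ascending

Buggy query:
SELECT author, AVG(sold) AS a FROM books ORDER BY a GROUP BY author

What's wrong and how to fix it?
Bug: GROUP BY must precede ORDER BY

Fix: Reorder: SELECT … FROM … GROUP BY … ORDER BY …

Corrected query:
SELECT author, AVG(sold) AS a FROM books GROUP BY author ORDER BY a

Result:
author  | a           
--------+-------------
Tolkien | 22388.666667
Atwood  | 26523.5     
Austen  | 29266       
Le Guin | 37812       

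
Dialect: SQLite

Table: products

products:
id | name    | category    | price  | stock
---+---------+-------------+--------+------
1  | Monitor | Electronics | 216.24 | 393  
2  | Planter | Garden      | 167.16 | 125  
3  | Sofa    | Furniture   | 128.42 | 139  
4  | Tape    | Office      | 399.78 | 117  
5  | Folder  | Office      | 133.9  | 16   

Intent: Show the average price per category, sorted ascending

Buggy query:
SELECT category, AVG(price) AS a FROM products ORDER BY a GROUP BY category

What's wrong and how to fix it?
Bug: GROUP BY must precede ORDER BY

Fix: Reorder: SELECT … FROM … GROUP BY … ORDER BY …

Corrected query:
SELECT category, AVG(price) AS a FROM products GROUP BY category ORDER BY a

Result:
category    | a     
------------+-------
Furniture   | 128.42
Garden      | 167.16
Electronics | 216.24
Office      | 266.84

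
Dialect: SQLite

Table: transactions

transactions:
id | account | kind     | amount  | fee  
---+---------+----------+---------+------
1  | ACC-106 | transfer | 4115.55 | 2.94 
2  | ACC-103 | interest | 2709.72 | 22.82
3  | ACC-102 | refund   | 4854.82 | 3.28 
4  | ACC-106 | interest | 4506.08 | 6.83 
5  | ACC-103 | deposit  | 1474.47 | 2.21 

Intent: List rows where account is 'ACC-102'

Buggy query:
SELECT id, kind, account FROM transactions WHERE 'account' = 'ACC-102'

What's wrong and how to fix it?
Bug: Single quotes denote string literals in SQL; the column name is being compared as a constant string

Fix: Remove the quotes around the column name (or use double quotes for an identifier)

Corrected query:
SELECT id, kind, account FROM transactions WHERE account = 'ACC-102'

Result:
id | kind   | account
---+--------+--------
3  | refund | ACC-102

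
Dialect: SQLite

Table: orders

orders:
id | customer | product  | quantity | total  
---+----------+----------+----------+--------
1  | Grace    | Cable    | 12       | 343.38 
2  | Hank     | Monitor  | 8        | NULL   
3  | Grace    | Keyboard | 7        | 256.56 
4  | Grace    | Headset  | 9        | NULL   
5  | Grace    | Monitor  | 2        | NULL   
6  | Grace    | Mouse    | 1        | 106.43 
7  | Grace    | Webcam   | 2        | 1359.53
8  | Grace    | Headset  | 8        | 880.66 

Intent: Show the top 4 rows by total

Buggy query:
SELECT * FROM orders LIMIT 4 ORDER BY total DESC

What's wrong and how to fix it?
Bug: LIMIT must come after ORDER BY

Fix: Swap the clauses: ORDER BY first, then LIMIT

Corrected query:
SELECT * FROM orders ORDER BY total DESC LIMIT 4

Result:
id | customer | product  | quantity | total  
---+----------+----------+----------+--------
7  | Grace    | Webcam   | 2        | 1359.53
8  | Grace    | Headset  | 8        | 880.66 
1  | Grace    | Cable    | 12       | 343.38 
3  | Grace    | Keyboard | 7        | 256.56 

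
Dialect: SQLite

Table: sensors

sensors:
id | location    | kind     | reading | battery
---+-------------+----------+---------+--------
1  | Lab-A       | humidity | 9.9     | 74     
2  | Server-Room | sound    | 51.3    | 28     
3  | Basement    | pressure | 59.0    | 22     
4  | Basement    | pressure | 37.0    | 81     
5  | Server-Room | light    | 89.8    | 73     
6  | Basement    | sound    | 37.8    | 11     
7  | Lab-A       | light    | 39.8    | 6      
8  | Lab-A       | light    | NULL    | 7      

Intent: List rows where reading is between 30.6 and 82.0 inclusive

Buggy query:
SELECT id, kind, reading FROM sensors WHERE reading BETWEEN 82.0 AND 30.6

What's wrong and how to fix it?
Bug: The bounds are reversed; BETWEEN a AND b requires a <= b to match anything

Fix: Swap the bounds so the smaller value comes first

Corrected query:
SELECT id, kind, reading FROM sensors WHERE reading BETWEEN 30.6 AND 82.0

Result:
id | kind     | reading
---+----------+--------
2  | sound    | 51.3   
3  | pressure | 59     
4  | pressure | 37     
6  | sound    | 37.8   
7  | light    | 39.8   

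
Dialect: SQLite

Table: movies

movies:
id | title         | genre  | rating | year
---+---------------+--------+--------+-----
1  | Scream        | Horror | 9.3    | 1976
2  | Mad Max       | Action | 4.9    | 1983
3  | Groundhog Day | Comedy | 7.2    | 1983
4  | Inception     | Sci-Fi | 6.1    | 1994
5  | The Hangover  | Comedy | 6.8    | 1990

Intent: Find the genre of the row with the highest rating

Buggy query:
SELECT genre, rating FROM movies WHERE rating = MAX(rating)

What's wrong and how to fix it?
Bug: WHERE is evaluated per row; an aggregate over the whole table isn't defined there

Fix: Wrap MAX in a scalar subquery so WHERE compares against a single value

Corrected query:
SELECT genre, rating FROM movies WHERE rating = (SELECT MAX(rating) FROM movies)

Result:
genre  | rating
-------+-------
Horror | 9.3   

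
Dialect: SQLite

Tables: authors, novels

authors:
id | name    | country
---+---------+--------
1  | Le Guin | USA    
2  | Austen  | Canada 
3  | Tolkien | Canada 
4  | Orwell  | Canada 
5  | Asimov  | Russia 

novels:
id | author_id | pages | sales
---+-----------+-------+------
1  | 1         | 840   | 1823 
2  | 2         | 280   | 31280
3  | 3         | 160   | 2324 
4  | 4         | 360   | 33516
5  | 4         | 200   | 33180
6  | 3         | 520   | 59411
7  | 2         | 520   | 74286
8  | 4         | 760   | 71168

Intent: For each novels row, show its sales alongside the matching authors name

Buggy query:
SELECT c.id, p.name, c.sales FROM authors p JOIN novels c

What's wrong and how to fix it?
Bug: Missing join condition: each novels row is matched to all authors rows instead of just its own

Fix: Add ON c.author_id = p.id to the JOIN

Corrected query:
SELECT c.id, p.name, c.sales FROM authors p JOIN novels c ON c.author_id = p.id

Result:
id | name    | sales
---+---------+------
1  | Le Guin | 1823 
2  | Austen  | 31280
3  | Tolkien | 2324 
4  | Orwell  | 33516
5  | Orwell  | 33180
6  | Tolkien | 59411
7  | Austen  | 74286
8  | Orwell  | 71168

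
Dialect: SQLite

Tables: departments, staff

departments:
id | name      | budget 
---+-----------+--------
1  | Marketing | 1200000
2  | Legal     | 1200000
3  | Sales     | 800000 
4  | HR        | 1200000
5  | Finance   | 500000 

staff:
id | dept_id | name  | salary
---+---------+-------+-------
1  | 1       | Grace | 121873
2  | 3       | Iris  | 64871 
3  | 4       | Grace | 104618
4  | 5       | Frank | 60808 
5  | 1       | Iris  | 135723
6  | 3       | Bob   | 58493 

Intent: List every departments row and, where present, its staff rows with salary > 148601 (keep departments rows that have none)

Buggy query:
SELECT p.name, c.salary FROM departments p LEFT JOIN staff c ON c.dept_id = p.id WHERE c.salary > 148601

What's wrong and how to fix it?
Bug: Filtering c.salary in WHERE discards the NULL rows produced by LEFT JOIN, turning it into an inner join

Fix: Put 'c.salary > 148601' in the JOIN's ON clause instead of WHERE

Corrected query:
SELECT p.name, c.salary FROM departments p LEFT JOIN staff c ON c.dept_id = p.id AND c.salary > 148601

Result:
name      | salary
----------+-------
Marketing | NULL  
Legal     | NULL  
Sales     | NULL  
HR        | NULL  
Finance   | NULL  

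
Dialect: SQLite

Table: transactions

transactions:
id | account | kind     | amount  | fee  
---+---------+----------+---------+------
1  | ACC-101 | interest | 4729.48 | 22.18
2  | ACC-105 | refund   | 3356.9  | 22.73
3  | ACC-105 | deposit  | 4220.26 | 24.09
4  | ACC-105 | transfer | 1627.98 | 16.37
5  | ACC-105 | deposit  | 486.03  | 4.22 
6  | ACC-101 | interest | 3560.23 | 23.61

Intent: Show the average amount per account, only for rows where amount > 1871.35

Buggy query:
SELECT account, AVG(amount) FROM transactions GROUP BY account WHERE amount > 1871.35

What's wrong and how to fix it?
Bug: WHERE cannot follow GROUP BY

Fix: Move the WHERE clause before GROUP BY

Corrected query:
SELECT account, AVG(amount) FROM transactions WHERE amount > 1871.35 GROUP BY account

Result:
account | AVG(amount)
--------+------------
ACC-101 | 4144.855   
ACC-105 | 3788.58    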